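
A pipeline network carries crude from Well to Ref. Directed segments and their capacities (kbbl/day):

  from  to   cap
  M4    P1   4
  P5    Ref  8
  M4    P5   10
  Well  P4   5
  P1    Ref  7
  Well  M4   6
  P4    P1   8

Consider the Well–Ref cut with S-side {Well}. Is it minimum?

Yes — it is a minimum cut (capacity 11).

Given cut capacity: 6 + 5 = 11.
Augment Well→M4→P1→Ref: bottleneck 4, flow now 4.
Augment Well→M4→P5→Ref: bottleneck 2, flow now 6.
Augment Well→P4→P1→Ref: bottleneck 3, flow now 9.
Augment Well→P4→P1→M4→P5→Ref: bottleneck 2, flow now 11. (uses reverse residual edge)
No augmenting path remains; maximum flow = 11.
Cut capacity 11 equals the max flow, so it is a minimum cut.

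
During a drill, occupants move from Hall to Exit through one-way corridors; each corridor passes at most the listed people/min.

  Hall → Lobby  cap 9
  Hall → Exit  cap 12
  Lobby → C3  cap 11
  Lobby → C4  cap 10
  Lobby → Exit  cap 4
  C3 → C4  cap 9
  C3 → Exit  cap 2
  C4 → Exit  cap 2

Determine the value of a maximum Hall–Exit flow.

20

Augment Hall→Exit: bottleneck 12, flow now 12.
Augment Hall→Lobby→Exit: bottleneck 4, flow now 16.
Augment Hall→Lobby→C3→Exit: bottleneck 2, flow now 18.
Augment Hall→Lobby→C4→Exit: bottleneck 2, flow now 20.
No augmenting path remains; maximum flow = 20.
In the residual graph, reachable from Hall: {Hall, Lobby, C3, C4}.
Min-cut edges: Hall→Exit (12), Lobby→Exit (4), C3→Exit (2), C4→Exit (2); capacity 12 + 4 + 2 + 2 = 20.
This cut is saturated, so no flow can exceed 20.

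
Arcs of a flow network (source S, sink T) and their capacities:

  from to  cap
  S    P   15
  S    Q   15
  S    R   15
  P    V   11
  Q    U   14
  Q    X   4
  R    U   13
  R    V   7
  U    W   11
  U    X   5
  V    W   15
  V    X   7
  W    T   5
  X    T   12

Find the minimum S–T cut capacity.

Augment S→Q→X→T: bottleneck 4, flow now 4.
Augment S→P→V→W→T: bottleneck 5, flow now 9.
Augment S→P→V→X→T: bottleneck 6, flow now 15.
Augment S→Q→U→X→T: bottleneck 2, flow now 17.
No augmenting path remains; maximum flow = 17.
By max-flow min-cut, the minimum cut capacity equals the max flow.
In the residual graph, reachable from S: {S, P, Q, R, U, V, W, X}.
Min-cut edges: W→T (5), X→T (12); capacity 5 + 12 = 17.

17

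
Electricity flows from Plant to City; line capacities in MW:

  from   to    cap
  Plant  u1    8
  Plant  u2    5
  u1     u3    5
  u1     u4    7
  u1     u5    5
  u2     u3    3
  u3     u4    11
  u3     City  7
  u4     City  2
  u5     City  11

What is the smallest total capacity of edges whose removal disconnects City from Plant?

Augment Plant→u1→u3→City: bottleneck 5, flow now 5.
Augment Plant→u1→u4→City: bottleneck 2, flow now 7.
Augment Plant→u1→u5→City: bottleneck 1, flow now 8.
Augment Plant→u2→u3→City: bottleneck 2, flow now 10.
Augment Plant→u2→u3→u1→u5→City: bottleneck 1, flow now 11. (uses reverse residual edge)
No augmenting path remains; maximum flow = 11.
By max-flow min-cut, the minimum cut capacity equals the max flow.
In the residual graph, reachable from Plant: {Plant, u2}.
Min-cut edges: Plant→u1 (8), u2→u3 (3); capacity 8 + 3 = 11.

11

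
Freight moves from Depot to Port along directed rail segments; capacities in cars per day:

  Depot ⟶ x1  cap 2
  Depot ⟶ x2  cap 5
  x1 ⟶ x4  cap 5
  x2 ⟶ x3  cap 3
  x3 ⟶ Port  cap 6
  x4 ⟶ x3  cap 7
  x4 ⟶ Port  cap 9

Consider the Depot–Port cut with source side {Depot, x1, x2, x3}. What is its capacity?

11

Edges leaving {Depot, x1, x2, x3}: x1→x4 (5), x3→Port (6).
Cut capacity = 5 + 6 = 11.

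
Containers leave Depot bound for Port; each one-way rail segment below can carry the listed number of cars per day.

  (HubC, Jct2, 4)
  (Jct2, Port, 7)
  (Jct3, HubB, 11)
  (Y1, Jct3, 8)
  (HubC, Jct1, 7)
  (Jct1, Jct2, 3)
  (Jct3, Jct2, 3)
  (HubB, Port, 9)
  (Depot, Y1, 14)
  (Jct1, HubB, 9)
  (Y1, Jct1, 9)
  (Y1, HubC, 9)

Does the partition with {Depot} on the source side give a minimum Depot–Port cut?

Yes — it is a minimum cut (capacity 14).

Given cut capacity: 14 = 14.
Augment Depot→Y1→HubC→Jct2→Port: bottleneck 4, flow now 4.
Augment Depot→Y1→Jct3→Jct2→Port: bottleneck 3, flow now 7.
Augment Depot→Y1→Jct3→HubB→Port: bottleneck 5, flow now 12.
Augment Depot→Y1→Jct1→HubB→Port: bottleneck 2, flow now 14.
No augmenting path remains; maximum flow = 14.
Cut capacity 14 equals the max flow, so it is a minimum cut.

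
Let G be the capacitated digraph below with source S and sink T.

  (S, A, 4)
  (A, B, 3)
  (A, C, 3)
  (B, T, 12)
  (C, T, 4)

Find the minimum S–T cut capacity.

4

Augment S→A→B→T: bottleneck 3, flow now 3.
Augment S→A→C→T: bottleneck 1, flow now 4.
No augmenting path remains; maximum flow = 4.
By max-flow min-cut, the minimum cut capacity equals the max flow.
In the residual graph, reachable from S: {S}.
Min-cut edges: S→A (4); capacity 4 = 4.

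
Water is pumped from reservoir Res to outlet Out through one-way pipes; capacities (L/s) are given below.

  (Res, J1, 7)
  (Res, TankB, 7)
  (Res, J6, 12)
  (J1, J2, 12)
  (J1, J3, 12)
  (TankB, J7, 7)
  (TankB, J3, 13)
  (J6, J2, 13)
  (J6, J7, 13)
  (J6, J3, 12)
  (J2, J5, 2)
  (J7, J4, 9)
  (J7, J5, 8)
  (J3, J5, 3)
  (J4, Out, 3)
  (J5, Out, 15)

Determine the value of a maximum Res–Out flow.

Augment Res→J1→J2→J5→Out: bottleneck 2, flow now 2.
Augment Res→J1→J3→J5→Out: bottleneck 3, flow now 5.
Augment Res→TankB→J7→J4→Out: bottleneck 3, flow now 8.
Augment Res→TankB→J7→J5→Out: bottleneck 4, flow now 12.
Augment Res→J6→J7→J5→Out: bottleneck 4, flow now 16.
No augmenting path remains; maximum flow = 16.
In the residual graph, reachable from Res: {Res, J1, TankB, J6, J2, J7, J3, J4}.
Min-cut edges: J2→J5 (2), J7→J5 (8), J3→J5 (3), J4→Out (3); capacity 2 + 8 + 3 + 3 = 16.
This cut is saturated, so no flow can exceed 16.

16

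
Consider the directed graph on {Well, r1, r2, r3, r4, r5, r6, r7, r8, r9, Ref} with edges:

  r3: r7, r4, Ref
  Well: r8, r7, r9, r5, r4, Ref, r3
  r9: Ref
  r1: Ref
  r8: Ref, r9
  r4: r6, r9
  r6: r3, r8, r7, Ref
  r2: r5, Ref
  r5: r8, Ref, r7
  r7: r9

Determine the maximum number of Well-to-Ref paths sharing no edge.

6

Assign every edge capacity 1; by Menger, the answer equals the max flow.
Path Well→Ref (+1); total 1.
Path Well→r3→Ref (+1); total 2.
Path Well→r5→Ref (+1); total 3.
Path Well→r8→Ref (+1); total 4.
Path Well→r9→Ref (+1); total 5.
Path Well→r4→r6→Ref (+1); total 6.
No residual Well→Ref path; max flow = 6.
Certifying cut of size 6: {Well→Ref, Well→r3, Well→r4, Well→r5, Well→r8, r9→Ref}.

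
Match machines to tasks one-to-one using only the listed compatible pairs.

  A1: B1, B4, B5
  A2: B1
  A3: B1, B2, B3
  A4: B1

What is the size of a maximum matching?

Unit-capacity flow: source→left, listed edges, right→sink; max matching = max flow.
Augmenting path A1→B1 (+1); matched 1.
Augmenting path A3→B2 (+1); matched 2.
Augmenting path A2→B1→A1→B4 (+1); matched 3.
No augmenting path remains; maximum matching = 3.
König certificate: {A1, A3, B1} is a vertex cover of size 3 (every listed pair touches it), so no matching can be larger.

3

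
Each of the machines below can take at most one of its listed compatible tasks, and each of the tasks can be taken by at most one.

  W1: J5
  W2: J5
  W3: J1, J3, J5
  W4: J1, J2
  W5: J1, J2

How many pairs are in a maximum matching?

Unit-capacity flow: source→left, listed edges, right→sink; max matching = max flow.
Augmenting path W1→J5 (+1); matched 1.
Augmenting path W3→J1 (+1); matched 2.
Augmenting path W4→J2 (+1); matched 3.
Augmenting path W5→J1→W3→J3 (+1); matched 4.
No augmenting path remains; maximum matching = 4.
König certificate: {W3, W4, W5, J5} is a vertex cover of size 4 (every listed pair touches it), so no matching can be larger.

4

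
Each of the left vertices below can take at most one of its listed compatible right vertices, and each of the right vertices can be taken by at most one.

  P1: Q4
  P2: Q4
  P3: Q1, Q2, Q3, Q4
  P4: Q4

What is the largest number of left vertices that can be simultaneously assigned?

2

Unit-capacity flow: source→left, listed edges, right→sink; max matching = max flow.
Augmenting path P1→Q4 (+1); matched 1.
Augmenting path P3→Q1 (+1); matched 2.
No augmenting path remains; maximum matching = 2.
König certificate: {P3, Q4} is a vertex cover of size 2 (every listed pair touches it), so no matching can be larger.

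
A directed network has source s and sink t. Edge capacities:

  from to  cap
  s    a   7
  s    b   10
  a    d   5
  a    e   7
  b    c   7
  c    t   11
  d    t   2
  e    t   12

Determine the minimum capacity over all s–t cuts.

14

Augment s→a→d→t: bottleneck 2, flow now 2.
Augment s→a→e→t: bottleneck 5, flow now 7.
Augment s→b→c→t: bottleneck 7, flow now 14.
No augmenting path remains; maximum flow = 14.
By max-flow min-cut, the minimum cut capacity equals the max flow.
In the residual graph, reachable from s: {s, b}.
Min-cut edges: s→a (7), b→c (7); capacity 7 + 7 = 14.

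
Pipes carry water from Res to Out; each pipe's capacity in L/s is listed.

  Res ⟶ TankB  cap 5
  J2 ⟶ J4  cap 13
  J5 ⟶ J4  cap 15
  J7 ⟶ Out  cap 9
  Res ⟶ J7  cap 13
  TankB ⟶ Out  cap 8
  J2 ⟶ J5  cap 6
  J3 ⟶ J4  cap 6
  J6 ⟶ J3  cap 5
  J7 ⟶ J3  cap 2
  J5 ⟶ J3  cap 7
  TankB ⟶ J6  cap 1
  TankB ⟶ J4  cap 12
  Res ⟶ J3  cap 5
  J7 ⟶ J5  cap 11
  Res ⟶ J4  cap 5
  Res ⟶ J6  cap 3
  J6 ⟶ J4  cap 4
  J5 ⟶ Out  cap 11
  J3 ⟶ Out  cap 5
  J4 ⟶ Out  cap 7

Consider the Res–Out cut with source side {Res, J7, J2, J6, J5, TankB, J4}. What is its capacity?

54

Edges leaving {Res, J7, J2, J6, J5, TankB, J4}: Res→J3 (5), J7→J3 (2), J7→Out (9), J6→J3 (5), J5→J3 (7), J5→Out (11), TankB→Out (8), J4→Out (7).
Cut capacity = 5 + 2 + 9 + 5 + 7 + 11 + 8 + 7 = 54.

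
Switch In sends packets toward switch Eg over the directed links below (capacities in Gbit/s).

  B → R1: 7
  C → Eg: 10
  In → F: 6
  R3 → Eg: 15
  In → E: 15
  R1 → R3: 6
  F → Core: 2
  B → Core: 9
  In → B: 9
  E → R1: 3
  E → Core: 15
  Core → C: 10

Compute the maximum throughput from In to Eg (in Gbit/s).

Augment In→B→Core→C→Eg: bottleneck 9, flow now 9.
Augment In→E→Core→C→Eg: bottleneck 1, flow now 10.
Augment In→E→R1→R3→Eg: bottleneck 3, flow now 13.
Augment In→E→Core→B→R1→R3→Eg: bottleneck 3, flow now 16. (uses reverse residual edge)
No augmenting path remains; maximum flow = 16.
In the residual graph, reachable from In: {In, B, E, F, Core, R1}.
Min-cut edges: Core→C (10), R1→R3 (6); capacity 10 + 6 = 16.
This cut is saturated, so no flow can exceed 16.

16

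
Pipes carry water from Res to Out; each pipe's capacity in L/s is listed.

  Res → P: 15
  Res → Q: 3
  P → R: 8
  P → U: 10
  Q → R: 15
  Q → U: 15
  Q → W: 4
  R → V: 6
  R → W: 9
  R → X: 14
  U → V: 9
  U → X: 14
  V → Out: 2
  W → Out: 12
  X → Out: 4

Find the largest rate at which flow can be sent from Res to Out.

Augment Res→Q→W→Out: bottleneck 3, flow now 3.
Augment Res→P→R→V→Out: bottleneck 2, flow now 5.
Augment Res→P→R→W→Out: bottleneck 6, flow now 11.
Augment Res→P→U→X→Out: bottleneck 4, flow now 15.
Augment Res→P→U→V→R→W→Out: bottleneck 2, flow now 17. (uses reverse residual edge)
No augmenting path remains; maximum flow = 17.
In the residual graph, reachable from Res: {Res, P, U, V, X}.
Min-cut edges: Res→Q (3), P→R (8), V→Out (2), X→Out (4); capacity 3 + 8 + 2 + 4 = 17.
This cut is saturated, so no flow can exceed 17.

17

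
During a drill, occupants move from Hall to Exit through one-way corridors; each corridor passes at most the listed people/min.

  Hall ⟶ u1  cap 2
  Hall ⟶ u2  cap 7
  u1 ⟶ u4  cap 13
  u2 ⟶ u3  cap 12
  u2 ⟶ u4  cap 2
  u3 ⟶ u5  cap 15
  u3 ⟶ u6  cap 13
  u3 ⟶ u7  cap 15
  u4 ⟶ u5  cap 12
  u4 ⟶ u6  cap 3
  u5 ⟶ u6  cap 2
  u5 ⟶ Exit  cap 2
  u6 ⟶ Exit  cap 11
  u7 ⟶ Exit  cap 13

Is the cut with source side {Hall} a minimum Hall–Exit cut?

Given cut capacity: 2 + 7 = 9.
Augment Hall→u1→u4→u5→Exit: bottleneck 2, flow now 2.
Augment Hall→u2→u3→u6→Exit: bottleneck 7, flow now 9.
No augmenting path remains; maximum flow = 9.
Cut capacity 9 equals the max flow, so it is a minimum cut.

Yes — it is a minimum cut (capacity 9).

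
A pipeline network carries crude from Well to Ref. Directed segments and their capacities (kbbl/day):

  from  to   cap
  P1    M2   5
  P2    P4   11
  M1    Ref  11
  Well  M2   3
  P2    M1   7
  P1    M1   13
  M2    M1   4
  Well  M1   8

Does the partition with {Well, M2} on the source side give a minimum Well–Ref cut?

Given cut capacity: 8 + 4 = 12.
Augment Well→M1→Ref: bottleneck 8, flow now 8.
Augment Well→M2→M1→Ref: bottleneck 3, flow now 11.
No augmenting path remains; maximum flow = 11.
In the residual graph, reachable from Well: {Well}.
Min-cut edges: Well→M2 (3), Well→M1 (8); capacity 3 + 8 = 11.
Cut capacity 12 exceeds the max flow 11, so it is not minimum.

No — its capacity is 12, but the minimum cut has capacity 11.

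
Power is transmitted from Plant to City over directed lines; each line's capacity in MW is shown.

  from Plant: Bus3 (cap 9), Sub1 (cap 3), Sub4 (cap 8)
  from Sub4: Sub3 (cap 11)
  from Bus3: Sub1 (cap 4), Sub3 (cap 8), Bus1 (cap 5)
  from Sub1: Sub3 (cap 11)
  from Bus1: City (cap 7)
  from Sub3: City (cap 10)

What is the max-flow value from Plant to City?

15

Augment Plant→Sub4→Sub3→City: bottleneck 8, flow now 8.
Augment Plant→Bus3→Bus1→City: bottleneck 5, flow now 13.
Augment Plant→Bus3→Sub3→City: bottleneck 2, flow now 15.
No augmenting path remains; maximum flow = 15.
In the residual graph, reachable from Plant: {Plant, Sub4, Bus3, Sub1, Sub3}.
Min-cut edges: Bus3→Bus1 (5), Sub3→City (10); capacity 5 + 10 = 15.
This cut is saturated, so no flow can exceed 15.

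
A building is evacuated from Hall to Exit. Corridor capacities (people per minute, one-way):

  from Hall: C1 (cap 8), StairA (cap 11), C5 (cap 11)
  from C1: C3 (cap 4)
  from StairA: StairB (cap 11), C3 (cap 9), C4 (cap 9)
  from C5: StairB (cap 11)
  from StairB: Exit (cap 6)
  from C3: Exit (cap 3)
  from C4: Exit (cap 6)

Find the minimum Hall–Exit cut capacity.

Augment Hall→C1→C3→Exit: bottleneck 3, flow now 3.
Augment Hall→StairA→StairB→Exit: bottleneck 6, flow now 9.
Augment Hall→StairA→C4→Exit: bottleneck 5, flow now 14.
Augment Hall→C5→StairB→StairA→C4→Exit: bottleneck 1, flow now 15. (uses reverse residual edge)
No augmenting path remains; maximum flow = 15.
By max-flow min-cut, the minimum cut capacity equals the max flow.
In the residual graph, reachable from Hall: {Hall, C1, StairA, C5, StairB, C3, C4}.
Min-cut edges: StairB→Exit (6), C3→Exit (3), C4→Exit (6); capacity 6 + 3 + 6 = 15.

15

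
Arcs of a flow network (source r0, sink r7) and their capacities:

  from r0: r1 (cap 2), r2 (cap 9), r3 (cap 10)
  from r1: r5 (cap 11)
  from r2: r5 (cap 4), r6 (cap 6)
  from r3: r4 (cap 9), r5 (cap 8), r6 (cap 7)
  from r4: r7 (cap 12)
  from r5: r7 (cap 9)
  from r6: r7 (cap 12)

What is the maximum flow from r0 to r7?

Augment r0→r1→r5→r7: bottleneck 2, flow now 2.
Augment r0→r2→r5→r7: bottleneck 4, flow now 6.
Augment r0→r2→r6→r7: bottleneck 5, flow now 11.
Augment r0→r3→r4→r7: bottleneck 9, flow now 20.
Augment r0→r3→r5→r7: bottleneck 1, flow now 21.
No augmenting path remains; maximum flow = 21.
In the residual graph, reachable from r0: {r0}.
Min-cut edges: r0→r1 (2), r0→r2 (9), r0→r3 (10); capacity 2 + 9 + 10 = 21.
This cut is saturated, so no flow can exceed 21.

21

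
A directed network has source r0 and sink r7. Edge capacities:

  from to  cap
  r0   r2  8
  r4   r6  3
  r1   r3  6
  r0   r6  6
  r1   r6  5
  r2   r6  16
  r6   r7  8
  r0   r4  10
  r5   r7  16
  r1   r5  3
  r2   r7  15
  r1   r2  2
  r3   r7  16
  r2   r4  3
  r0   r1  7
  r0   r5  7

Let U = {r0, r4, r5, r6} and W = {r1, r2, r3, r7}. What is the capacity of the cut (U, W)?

Edges leaving {r0, r4, r5, r6}: r0→r1 (7), r0→r2 (8), r5→r7 (16), r6→r7 (8).
Cut capacity = 7 + 8 + 16 + 8 = 39.

39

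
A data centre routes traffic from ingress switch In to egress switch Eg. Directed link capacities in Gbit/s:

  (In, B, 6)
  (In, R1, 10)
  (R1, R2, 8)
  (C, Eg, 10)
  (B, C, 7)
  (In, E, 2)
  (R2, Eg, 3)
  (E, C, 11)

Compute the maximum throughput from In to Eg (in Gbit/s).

11

Augment In→E→C→Eg: bottleneck 2, flow now 2.
Augment In→R1→R2→Eg: bottleneck 3, flow now 5.
Augment In→B→C→Eg: bottleneck 6, flow now 11.
No augmenting path remains; maximum flow = 11.
In the residual graph, reachable from In: {In, R1, R2}.
Min-cut edges: In→E (2), In→B (6), R2→Eg (3); capacity 2 + 6 + 3 = 11.
This cut is saturated, so no flow can exceed 11.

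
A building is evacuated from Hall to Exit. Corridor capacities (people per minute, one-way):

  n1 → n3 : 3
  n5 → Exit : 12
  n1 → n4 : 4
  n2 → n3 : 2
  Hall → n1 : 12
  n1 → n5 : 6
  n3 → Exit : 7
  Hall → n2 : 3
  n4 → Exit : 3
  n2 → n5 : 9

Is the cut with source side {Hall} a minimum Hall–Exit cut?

Yes — it is a minimum cut (capacity 15).

Given cut capacity: 12 + 3 = 15.
Augment Hall→n1→n3→Exit: bottleneck 3, flow now 3.
Augment Hall→n1→n4→Exit: bottleneck 3, flow now 6.
Augment Hall→n1→n5→Exit: bottleneck 6, flow now 12.
Augment Hall→n2→n3→Exit: bottleneck 2, flow now 14.
Augment Hall→n2→n5→Exit: bottleneck 1, flow now 15.
No augmenting path remains; maximum flow = 15.
Cut capacity 15 equals the max flow, so it is a minimum cut.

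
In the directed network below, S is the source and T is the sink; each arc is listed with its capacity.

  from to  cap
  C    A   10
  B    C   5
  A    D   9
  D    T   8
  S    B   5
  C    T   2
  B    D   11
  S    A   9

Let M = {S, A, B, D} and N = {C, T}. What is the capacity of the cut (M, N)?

13

Edges leaving {S, A, B, D}: B→C (5), D→T (8).
Cut capacity = 5 + 8 = 13.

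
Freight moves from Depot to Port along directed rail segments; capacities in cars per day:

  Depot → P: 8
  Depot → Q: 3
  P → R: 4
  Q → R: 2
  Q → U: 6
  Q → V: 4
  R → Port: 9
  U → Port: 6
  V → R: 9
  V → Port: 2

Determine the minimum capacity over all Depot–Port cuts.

Augment Depot→P→R→Port: bottleneck 4, flow now 4.
Augment Depot→Q→R→Port: bottleneck 2, flow now 6.
Augment Depot→Q→U→Port: bottleneck 1, flow now 7.
No augmenting path remains; maximum flow = 7.
By max-flow min-cut, the minimum cut capacity equals the max flow.
In the residual graph, reachable from Depot: {Depot, P}.
Min-cut edges: Depot→Q (3), P→R (4); capacity 3 + 4 = 7.

7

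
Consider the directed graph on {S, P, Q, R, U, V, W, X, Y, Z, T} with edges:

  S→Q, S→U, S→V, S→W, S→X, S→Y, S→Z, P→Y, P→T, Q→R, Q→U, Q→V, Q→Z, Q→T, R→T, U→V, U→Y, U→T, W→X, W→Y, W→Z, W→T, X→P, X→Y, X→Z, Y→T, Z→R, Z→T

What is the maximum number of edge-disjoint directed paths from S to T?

Assign every edge capacity 1; by Menger, the answer equals the max flow.
Path S→Q→T (+1); total 1.
Path S→U→T (+1); total 2.
Path S→W→T (+1); total 3.
Path S→Y→T (+1); total 4.
Path S→Z→T (+1); total 5.
Path S→X→P→T (+1); total 6.
No residual S→T path; max flow = 6.
Certifying cut of size 6: {S→Q, S→U, S→W, S→X, S→Y, S→Z}.

6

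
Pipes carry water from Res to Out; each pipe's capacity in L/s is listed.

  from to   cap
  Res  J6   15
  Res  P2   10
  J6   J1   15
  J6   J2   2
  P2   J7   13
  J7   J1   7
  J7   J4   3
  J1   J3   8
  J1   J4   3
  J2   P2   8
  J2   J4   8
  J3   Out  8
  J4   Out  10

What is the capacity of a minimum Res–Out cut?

Augment Res→J6→J1→J3→Out: bottleneck 8, flow now 8.
Augment Res→J6→J1→J4→Out: bottleneck 3, flow now 11.
Augment Res→J6→J2→J4→Out: bottleneck 2, flow now 13.
Augment Res→P2→J7→J4→Out: bottleneck 3, flow now 16.
No augmenting path remains; maximum flow = 16.
By max-flow min-cut, the minimum cut capacity equals the max flow.
In the residual graph, reachable from Res: {Res, J6, P2, J7, J1}.
Min-cut edges: J6→J2 (2), J7→J4 (3), J1→J3 (8), J1→J4 (3); capacity 2 + 3 + 8 + 3 = 16.

16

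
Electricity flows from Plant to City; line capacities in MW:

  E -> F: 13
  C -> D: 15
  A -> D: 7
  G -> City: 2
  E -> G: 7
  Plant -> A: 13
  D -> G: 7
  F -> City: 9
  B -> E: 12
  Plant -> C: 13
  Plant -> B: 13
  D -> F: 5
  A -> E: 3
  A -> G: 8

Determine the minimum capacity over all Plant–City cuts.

Augment Plant→A→G→City: bottleneck 2, flow now 2.
Augment Plant→A→D→F→City: bottleneck 5, flow now 7.
Augment Plant→A→E→F→City: bottleneck 3, flow now 10.
Augment Plant→B→E→F→City: bottleneck 1, flow now 11.
No augmenting path remains; maximum flow = 11.
By max-flow min-cut, the minimum cut capacity equals the max flow.
In the residual graph, reachable from Plant: {Plant, A, B, C, D, E, F, G}.
Min-cut edges: F→City (9), G→City (2); capacity 9 + 2 = 11.

11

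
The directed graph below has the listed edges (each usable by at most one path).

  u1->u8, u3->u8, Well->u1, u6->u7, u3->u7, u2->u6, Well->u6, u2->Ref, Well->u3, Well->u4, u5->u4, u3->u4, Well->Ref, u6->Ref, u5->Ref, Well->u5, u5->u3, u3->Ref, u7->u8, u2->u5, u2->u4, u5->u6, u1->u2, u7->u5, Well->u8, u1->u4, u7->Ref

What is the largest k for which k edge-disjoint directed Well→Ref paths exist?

5

Assign every edge capacity 1; by Menger, the answer equals the max flow.
Path Well→Ref (+1); total 1.
Path Well→u3→Ref (+1); total 2.
Path Well→u5→Ref (+1); total 3.
Path Well→u6→Ref (+1); total 4.
Path Well→u1→u2→Ref (+1); total 5.
No residual Well→Ref path; max flow = 5.
Certifying cut of size 5: {Well→Ref, Well→u1, Well→u3, Well→u5, Well→u6}.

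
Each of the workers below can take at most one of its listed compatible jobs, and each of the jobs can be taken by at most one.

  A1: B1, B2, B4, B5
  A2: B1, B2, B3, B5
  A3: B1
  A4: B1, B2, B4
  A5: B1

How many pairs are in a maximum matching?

Unit-capacity flow: source→left, listed edges, right→sink; max matching = max flow.
Augmenting path A1→B1 (+1); matched 1.
Augmenting path A2→B2 (+1); matched 2.
Augmenting path A4→B4 (+1); matched 3.
Augmenting path A3→B1→A1→B5 (+1); matched 4.
No augmenting path remains; maximum matching = 4.
König certificate: {A1, A2, A4, B1} is a vertex cover of size 4 (every listed pair touches it), so no matching can be larger.

4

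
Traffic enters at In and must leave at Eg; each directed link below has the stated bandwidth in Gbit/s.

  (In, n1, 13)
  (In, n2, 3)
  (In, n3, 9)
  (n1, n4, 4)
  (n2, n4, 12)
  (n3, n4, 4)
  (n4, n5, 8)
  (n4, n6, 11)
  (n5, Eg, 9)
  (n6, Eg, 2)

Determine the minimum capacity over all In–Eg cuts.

10

Augment In→n1→n4→n5→Eg: bottleneck 4, flow now 4.
Augment In→n2→n4→n5→Eg: bottleneck 3, flow now 7.
Augment In→n3→n4→n5→Eg: bottleneck 1, flow now 8.
Augment In→n3→n4→n6→Eg: bottleneck 2, flow now 10.
No augmenting path remains; maximum flow = 10.
By max-flow min-cut, the minimum cut capacity equals the max flow.
In the residual graph, reachable from In: {In, n1, n2, n3, n4, n6}.
Min-cut edges: n4→n5 (8), n6→Eg (2); capacity 8 + 2 = 10.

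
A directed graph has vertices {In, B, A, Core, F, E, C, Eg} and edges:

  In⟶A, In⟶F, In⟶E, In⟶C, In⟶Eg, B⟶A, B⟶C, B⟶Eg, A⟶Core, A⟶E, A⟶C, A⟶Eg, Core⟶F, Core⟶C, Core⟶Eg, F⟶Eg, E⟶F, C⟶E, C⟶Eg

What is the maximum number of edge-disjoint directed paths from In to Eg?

4

Assign every edge capacity 1; by Menger, the answer equals the max flow.
Path In→Eg (+1); total 1.
Path In→A→Eg (+1); total 2.
Path In→F→Eg (+1); total 3.
Path In→C→Eg (+1); total 4.
No residual In→Eg path; max flow = 4.
Certifying cut of size 4: {F→Eg, In→A, In→C, In→Eg}.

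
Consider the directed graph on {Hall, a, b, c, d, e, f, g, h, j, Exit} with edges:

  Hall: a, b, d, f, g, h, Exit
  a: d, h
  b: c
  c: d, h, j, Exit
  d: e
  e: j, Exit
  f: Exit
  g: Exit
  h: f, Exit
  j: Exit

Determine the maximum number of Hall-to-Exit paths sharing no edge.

Assign every edge capacity 1; by Menger, the answer equals the max flow.
Path Hall→Exit (+1); total 1.
Path Hall→f→Exit (+1); total 2.
Path Hall→g→Exit (+1); total 3.
Path Hall→h→Exit (+1); total 4.
Path Hall→b→c→Exit (+1); total 5.
Path Hall→d→e→Exit (+1); total 6.
No residual Hall→Exit path; max flow = 6.
Certifying cut of size 6: {Hall→Exit, Hall→b, Hall→g, d→e, f→Exit, h→Exit}.

6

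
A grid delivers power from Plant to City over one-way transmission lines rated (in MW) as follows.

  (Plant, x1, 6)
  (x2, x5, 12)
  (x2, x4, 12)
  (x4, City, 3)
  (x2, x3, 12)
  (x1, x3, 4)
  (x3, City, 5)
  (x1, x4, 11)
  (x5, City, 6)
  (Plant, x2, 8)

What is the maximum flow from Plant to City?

Augment Plant→x1→x3→City: bottleneck 4, flow now 4.
Augment Plant→x1→x4→City: bottleneck 2, flow now 6.
Augment Plant→x2→x3→City: bottleneck 1, flow now 7.
Augment Plant→x2→x4→City: bottleneck 1, flow now 8.
Augment Plant→x2→x5→City: bottleneck 6, flow now 14.
No augmenting path remains; maximum flow = 14.
In the residual graph, reachable from Plant: {Plant}.
Min-cut edges: Plant→x1 (6), Plant→x2 (8); capacity 6 + 8 = 14.
This cut is saturated, so no flow can exceed 14.

14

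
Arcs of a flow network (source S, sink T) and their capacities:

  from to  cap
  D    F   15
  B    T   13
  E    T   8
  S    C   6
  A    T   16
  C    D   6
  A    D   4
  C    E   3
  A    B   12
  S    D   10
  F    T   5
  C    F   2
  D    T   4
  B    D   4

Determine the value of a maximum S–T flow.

Augment S→D→T: bottleneck 4, flow now 4.
Augment S→C→E→T: bottleneck 3, flow now 7.
Augment S→C→F→T: bottleneck 2, flow now 9.
Augment S→D→F→T: bottleneck 3, flow now 12.
No augmenting path remains; maximum flow = 12.
In the residual graph, reachable from S: {S, C, D, F}.
Min-cut edges: C→E (3), D→T (4), F→T (5); capacity 3 + 4 + 5 = 12.
This cut is saturated, so no flow can exceed 12.

12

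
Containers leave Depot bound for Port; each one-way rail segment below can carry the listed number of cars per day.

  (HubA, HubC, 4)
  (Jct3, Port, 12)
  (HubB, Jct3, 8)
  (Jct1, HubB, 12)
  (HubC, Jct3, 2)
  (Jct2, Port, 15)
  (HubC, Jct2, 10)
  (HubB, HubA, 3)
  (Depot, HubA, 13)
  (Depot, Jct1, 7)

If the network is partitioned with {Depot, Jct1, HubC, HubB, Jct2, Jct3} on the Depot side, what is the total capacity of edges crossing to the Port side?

43

Edges leaving {Depot, Jct1, HubC, HubB, Jct2, Jct3}: Depot→HubA (13), HubB→HubA (3), Jct2→Port (15), Jct3→Port (12).
Cut capacity = 13 + 3 + 15 + 12 = 43.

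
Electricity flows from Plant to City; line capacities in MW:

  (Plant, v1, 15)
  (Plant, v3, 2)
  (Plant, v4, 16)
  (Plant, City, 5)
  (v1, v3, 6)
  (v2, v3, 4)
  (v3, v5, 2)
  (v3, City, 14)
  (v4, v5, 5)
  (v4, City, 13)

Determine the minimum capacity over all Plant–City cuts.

Augment Plant→City: bottleneck 5, flow now 5.
Augment Plant→v3→City: bottleneck 2, flow now 7.
Augment Plant→v4→City: bottleneck 13, flow now 20.
Augment Plant→v1→v3→City: bottleneck 6, flow now 26.
No augmenting path remains; maximum flow = 26.
By max-flow min-cut, the minimum cut capacity equals the max flow.
In the residual graph, reachable from Plant: {Plant, v1, v4, v5}.
Min-cut edges: Plant→v3 (2), Plant→City (5), v1→v3 (6), v4→City (13); capacity 2 + 5 + 6 + 13 = 26.

26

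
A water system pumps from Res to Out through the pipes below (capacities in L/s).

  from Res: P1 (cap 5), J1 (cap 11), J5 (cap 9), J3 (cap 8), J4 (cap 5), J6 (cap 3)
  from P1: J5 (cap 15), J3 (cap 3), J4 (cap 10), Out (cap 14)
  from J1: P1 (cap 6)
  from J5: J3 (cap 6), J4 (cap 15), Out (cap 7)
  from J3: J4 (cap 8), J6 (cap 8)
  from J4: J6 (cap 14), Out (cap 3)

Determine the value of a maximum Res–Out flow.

21

Augment Res→P1→Out: bottleneck 5, flow now 5.
Augment Res→J5→Out: bottleneck 7, flow now 12.
Augment Res→J4→Out: bottleneck 3, flow now 15.
Augment Res→J1→P1→Out: bottleneck 6, flow now 21.
No augmenting path remains; maximum flow = 21.
In the residual graph, reachable from Res: {Res, J1, J5, J3, J4, J6}.
Min-cut edges: Res→P1 (5), J1→P1 (6), J5→Out (7), J4→Out (3); capacity 5 + 6 + 7 + 3 = 21.
This cut is saturated, so no flow can exceed 21.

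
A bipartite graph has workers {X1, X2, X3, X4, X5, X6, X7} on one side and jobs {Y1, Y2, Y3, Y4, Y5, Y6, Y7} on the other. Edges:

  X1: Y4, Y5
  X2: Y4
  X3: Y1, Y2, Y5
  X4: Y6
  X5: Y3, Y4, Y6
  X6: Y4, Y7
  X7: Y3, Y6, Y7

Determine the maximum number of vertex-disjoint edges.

Unit-capacity flow: source→left, listed edges, right→sink; max matching = max flow.
Augmenting path X1→Y4 (+1); matched 1.
Augmenting path X3→Y1 (+1); matched 2.
Augmenting path X4→Y6 (+1); matched 3.
Augmenting path X5→Y3 (+1); matched 4.
Augmenting path X6→Y7 (+1); matched 5.
Augmenting path X2→Y4→X1→Y5 (+1); matched 6.
No augmenting path remains; maximum matching = 6.
König certificate: {X1, X3, Y3, Y4, Y6, Y7} is a vertex cover of size 6 (every listed pair touches it), so no matching can be larger.

6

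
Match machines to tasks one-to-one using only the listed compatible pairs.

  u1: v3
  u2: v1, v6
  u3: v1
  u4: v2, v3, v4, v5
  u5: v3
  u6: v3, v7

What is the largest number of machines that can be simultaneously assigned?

Unit-capacity flow: source→left, listed edges, right→sink; max matching = max flow.
Augmenting path u1→v3 (+1); matched 1.
Augmenting path u2→v1 (+1); matched 2.
Augmenting path u4→v2 (+1); matched 3.
Augmenting path u6→v7 (+1); matched 4.
Augmenting path u3→v1→u2→v6 (+1); matched 5.
No augmenting path remains; maximum matching = 5.
König certificate: {u2, u3, u4, u6, v3} is a vertex cover of size 5 (every listed pair touches it), so no matching can be larger.

5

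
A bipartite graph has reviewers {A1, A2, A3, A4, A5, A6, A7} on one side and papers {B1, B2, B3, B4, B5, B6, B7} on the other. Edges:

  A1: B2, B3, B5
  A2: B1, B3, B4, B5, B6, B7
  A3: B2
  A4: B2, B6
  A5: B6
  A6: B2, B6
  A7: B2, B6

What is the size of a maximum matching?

Unit-capacity flow: source→left, listed edges, right→sink; max matching = max flow.
Augmenting path A1→B2 (+1); matched 1.
Augmenting path A2→B1 (+1); matched 2.
Augmenting path A4→B6 (+1); matched 3.
Augmenting path A3→B2→A1→B3 (+1); matched 4.
No augmenting path remains; maximum matching = 4.
König certificate: {A1, A2, B2, B6} is a vertex cover of size 4 (every listed pair touches it), so no matching can be larger.

4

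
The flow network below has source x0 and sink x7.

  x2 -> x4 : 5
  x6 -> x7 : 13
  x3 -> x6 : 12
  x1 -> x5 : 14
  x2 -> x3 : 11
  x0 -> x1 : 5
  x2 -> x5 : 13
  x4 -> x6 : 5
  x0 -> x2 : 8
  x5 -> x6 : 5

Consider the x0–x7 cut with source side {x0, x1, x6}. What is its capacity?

Edges leaving {x0, x1, x6}: x0→x2 (8), x1→x5 (14), x6→x7 (13).
Cut capacity = 8 + 14 + 13 = 35.

35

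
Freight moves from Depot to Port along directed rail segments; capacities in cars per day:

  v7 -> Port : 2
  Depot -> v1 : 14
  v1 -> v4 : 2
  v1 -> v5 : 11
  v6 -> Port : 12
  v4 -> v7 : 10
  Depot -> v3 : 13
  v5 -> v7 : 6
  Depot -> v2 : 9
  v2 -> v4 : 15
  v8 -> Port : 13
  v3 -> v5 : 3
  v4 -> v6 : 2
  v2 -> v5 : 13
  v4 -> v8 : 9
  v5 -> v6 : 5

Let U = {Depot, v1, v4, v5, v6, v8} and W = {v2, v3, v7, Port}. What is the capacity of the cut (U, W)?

Edges leaving {Depot, v1, v4, v5, v6, v8}: Depot→v2 (9), Depot→v3 (13), v4→v7 (10), v5→v7 (6), v6→Port (12), v8→Port (13).
Cut capacity = 9 + 13 + 10 + 6 + 12 + 13 = 63.

63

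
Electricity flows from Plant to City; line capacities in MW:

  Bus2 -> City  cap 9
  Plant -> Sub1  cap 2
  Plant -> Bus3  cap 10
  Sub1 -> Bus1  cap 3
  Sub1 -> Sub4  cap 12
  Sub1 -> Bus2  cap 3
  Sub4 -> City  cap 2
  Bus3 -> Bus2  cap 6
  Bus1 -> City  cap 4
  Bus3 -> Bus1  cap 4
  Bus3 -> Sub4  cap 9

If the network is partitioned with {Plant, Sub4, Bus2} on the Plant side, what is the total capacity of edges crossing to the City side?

Edges leaving {Plant, Sub4, Bus2}: Plant→Bus3 (10), Plant→Sub1 (2), Sub4→City (2), Bus2→City (9).
Cut capacity = 10 + 2 + 2 + 9 = 23.

23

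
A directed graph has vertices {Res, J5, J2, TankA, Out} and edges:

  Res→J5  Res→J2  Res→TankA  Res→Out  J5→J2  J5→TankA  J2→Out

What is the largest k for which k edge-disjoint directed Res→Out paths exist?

2

Assign every edge capacity 1; by Menger, the answer equals the max flow.
Path Res→Out (+1); total 1.
Path Res→J2→Out (+1); total 2.
No residual Res→Out path; max flow = 2.
Certifying cut of size 2: {J2→Out, Res→Out}.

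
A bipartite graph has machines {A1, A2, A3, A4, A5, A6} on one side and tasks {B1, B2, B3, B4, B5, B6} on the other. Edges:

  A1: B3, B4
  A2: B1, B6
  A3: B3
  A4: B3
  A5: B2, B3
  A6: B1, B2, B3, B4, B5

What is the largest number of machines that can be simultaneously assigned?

Unit-capacity flow: source→left, listed edges, right→sink; max matching = max flow.
Augmenting path A1→B3 (+1); matched 1.
Augmenting path A2→B1 (+1); matched 2.
Augmenting path A5→B2 (+1); matched 3.
Augmenting path A6→B4 (+1); matched 4.
Augmenting path A3→B3→A1→B4→A6→B5 (+1); matched 5.
No augmenting path remains; maximum matching = 5.
König certificate: {A1, A2, A5, A6, B3} is a vertex cover of size 5 (every listed pair touches it), so no matching can be larger.

5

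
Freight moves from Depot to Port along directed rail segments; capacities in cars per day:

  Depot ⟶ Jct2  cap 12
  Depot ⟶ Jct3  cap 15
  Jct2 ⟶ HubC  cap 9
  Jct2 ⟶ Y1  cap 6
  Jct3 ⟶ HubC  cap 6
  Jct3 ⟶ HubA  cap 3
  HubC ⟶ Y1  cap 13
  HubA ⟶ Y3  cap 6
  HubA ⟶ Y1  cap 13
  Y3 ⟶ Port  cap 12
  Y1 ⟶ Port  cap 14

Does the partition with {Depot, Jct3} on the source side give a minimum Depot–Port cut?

No — its capacity is 21, but the minimum cut has capacity 17.

Given cut capacity: 12 + 6 + 3 = 21.
Augment Depot→Jct2→Y1→Port: bottleneck 6, flow now 6.
Augment Depot→Jct2→HubC→Y1→Port: bottleneck 6, flow now 12.
Augment Depot→Jct3→HubC→Y1→Port: bottleneck 2, flow now 14.
Augment Depot→Jct3→HubA→Y3→Port: bottleneck 3, flow now 17.
No augmenting path remains; maximum flow = 17.
In the residual graph, reachable from Depot: {Depot, Jct2, Jct3, HubC, Y1}.
Min-cut edges: Jct3→HubA (3), Y1→Port (14); capacity 3 + 14 = 17.
Cut capacity 21 exceeds the max flow 17, so it is not minimum.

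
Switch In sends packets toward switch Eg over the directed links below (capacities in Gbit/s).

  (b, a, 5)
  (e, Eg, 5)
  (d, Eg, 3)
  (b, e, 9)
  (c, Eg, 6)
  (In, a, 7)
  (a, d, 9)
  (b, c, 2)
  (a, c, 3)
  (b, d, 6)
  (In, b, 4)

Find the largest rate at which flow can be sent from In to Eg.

10

Augment In→a→c→Eg: bottleneck 3, flow now 3.
Augment In→a→d→Eg: bottleneck 3, flow now 6.
Augment In→b→c→Eg: bottleneck 2, flow now 8.
Augment In→b→e→Eg: bottleneck 2, flow now 10.
No augmenting path remains; maximum flow = 10.
In the residual graph, reachable from In: {In, a, d}.
Min-cut edges: In→b (4), a→c (3), d→Eg (3); capacity 4 + 3 + 3 = 10.
This cut is saturated, so no flow can exceed 10.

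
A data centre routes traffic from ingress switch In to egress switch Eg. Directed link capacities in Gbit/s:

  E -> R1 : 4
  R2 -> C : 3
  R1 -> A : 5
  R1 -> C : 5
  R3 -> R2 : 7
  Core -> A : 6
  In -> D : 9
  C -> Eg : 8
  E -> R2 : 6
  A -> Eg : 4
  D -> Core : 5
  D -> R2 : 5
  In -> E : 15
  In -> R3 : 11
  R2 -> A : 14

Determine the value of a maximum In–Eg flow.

Augment In→E→R2→C→Eg: bottleneck 3, flow now 3.
Augment In→E→R2→A→Eg: bottleneck 3, flow now 6.
Augment In→E→R1→C→Eg: bottleneck 4, flow now 10.
Augment In→D→R2→A→Eg: bottleneck 1, flow now 11.
No augmenting path remains; maximum flow = 11.
In the residual graph, reachable from In: {In, E, D, R3, R2, Core, A}.
Min-cut edges: E→R1 (4), R2→C (3), A→Eg (4); capacity 4 + 3 + 4 = 11.
This cut is saturated, so no flow can exceed 11.

11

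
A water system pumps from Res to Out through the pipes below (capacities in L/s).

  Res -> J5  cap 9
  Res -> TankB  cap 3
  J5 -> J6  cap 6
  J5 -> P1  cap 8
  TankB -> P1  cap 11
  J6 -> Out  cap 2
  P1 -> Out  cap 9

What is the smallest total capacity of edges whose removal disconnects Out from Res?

Augment Res→J5→J6→Out: bottleneck 2, flow now 2.
Augment Res→J5→P1→Out: bottleneck 7, flow now 9.
Augment Res→TankB→P1→Out: bottleneck 2, flow now 11.
No augmenting path remains; maximum flow = 11.
By max-flow min-cut, the minimum cut capacity equals the max flow.
In the residual graph, reachable from Res: {Res, J5, TankB, J6, P1}.
Min-cut edges: J6→Out (2), P1→Out (9); capacity 2 + 9 = 11.

11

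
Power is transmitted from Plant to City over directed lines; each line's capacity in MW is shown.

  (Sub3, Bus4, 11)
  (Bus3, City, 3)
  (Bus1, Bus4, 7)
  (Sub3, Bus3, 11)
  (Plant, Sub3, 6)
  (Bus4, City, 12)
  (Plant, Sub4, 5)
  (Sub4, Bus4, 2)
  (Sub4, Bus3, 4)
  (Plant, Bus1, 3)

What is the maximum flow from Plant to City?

Augment Plant→Sub4→Bus4→City: bottleneck 2, flow now 2.
Augment Plant→Sub4→Bus3→City: bottleneck 3, flow now 5.
Augment Plant→Bus1→Bus4→City: bottleneck 3, flow now 8.
Augment Plant→Sub3→Bus4→City: bottleneck 6, flow now 14.
No augmenting path remains; maximum flow = 14.
In the residual graph, reachable from Plant: {Plant}.
Min-cut edges: Plant→Sub4 (5), Plant→Bus1 (3), Plant→Sub3 (6); capacity 5 + 3 + 6 = 14.
This cut is saturated, so no flow can exceed 14.

14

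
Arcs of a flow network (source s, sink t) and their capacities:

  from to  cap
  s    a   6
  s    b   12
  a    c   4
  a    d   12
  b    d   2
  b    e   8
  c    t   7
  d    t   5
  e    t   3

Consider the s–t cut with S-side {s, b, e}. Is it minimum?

Yes — it is a minimum cut (capacity 11).

Given cut capacity: 6 + 2 + 3 = 11.
Augment s→a→c→t: bottleneck 4, flow now 4.
Augment s→a→d→t: bottleneck 2, flow now 6.
Augment s→b→d→t: bottleneck 2, flow now 8.
Augment s→b→e→t: bottleneck 3, flow now 11.
No augmenting path remains; maximum flow = 11.
Cut capacity 11 equals the max flow, so it is a minimum cut.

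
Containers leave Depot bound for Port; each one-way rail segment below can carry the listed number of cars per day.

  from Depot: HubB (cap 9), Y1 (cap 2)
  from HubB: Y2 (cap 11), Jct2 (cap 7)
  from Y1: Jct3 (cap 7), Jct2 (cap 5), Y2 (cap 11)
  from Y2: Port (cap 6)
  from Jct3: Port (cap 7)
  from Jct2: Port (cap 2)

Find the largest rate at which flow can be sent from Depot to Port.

Augment Depot→HubB→Y2→Port: bottleneck 6, flow now 6.
Augment Depot→HubB→Jct2→Port: bottleneck 2, flow now 8.
Augment Depot→Y1→Jct3→Port: bottleneck 2, flow now 10.
No augmenting path remains; maximum flow = 10.
In the residual graph, reachable from Depot: {Depot, HubB, Y2, Jct2}.
Min-cut edges: Depot→Y1 (2), Y2→Port (6), Jct2→Port (2); capacity 2 + 6 + 2 = 10.
This cut is saturated, so no flow can exceed 10.

10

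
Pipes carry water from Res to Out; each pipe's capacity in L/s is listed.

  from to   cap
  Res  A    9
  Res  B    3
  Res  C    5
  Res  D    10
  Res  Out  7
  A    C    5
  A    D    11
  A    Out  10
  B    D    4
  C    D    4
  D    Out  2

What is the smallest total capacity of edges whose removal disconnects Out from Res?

18

Augment Res→Out: bottleneck 7, flow now 7.
Augment Res→A→Out: bottleneck 9, flow now 16.
Augment Res→D→Out: bottleneck 2, flow now 18.
No augmenting path remains; maximum flow = 18.
By max-flow min-cut, the minimum cut capacity equals the max flow.
In the residual graph, reachable from Res: {Res, B, C, D}.
Min-cut edges: Res→A (9), Res→Out (7), D→Out (2); capacity 9 + 7 + 2 = 18.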